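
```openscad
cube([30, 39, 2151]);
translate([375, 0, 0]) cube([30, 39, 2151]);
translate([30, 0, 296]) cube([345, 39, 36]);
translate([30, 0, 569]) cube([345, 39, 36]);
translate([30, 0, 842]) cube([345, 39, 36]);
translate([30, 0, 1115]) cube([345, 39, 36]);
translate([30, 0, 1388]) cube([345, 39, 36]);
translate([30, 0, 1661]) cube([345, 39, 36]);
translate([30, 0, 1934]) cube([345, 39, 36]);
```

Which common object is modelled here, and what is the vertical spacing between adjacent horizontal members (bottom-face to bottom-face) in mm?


A ladder. The rung spacing is 273 mm.

Two tall 30×39 posts with 7 short bars between them — a ladder. Adjacent rungs sit at z = 296 and z = 569, so the spacing is 569 − 296 = 273 mm.


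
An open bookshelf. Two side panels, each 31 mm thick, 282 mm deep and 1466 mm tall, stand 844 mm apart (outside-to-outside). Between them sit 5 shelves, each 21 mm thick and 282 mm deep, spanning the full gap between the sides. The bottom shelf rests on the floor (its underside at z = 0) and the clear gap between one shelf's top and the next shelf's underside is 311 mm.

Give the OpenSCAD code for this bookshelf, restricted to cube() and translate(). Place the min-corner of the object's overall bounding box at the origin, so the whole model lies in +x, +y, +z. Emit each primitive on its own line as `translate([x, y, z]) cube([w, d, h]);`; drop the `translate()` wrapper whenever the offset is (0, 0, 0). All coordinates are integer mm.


cube([31, 282, 1466]);
translate([813, 0, 0]) cube([31, 282, 1466]);
translate([31, 0, 0]) cube([782, 282, 21]);
translate([31, 0, 332]) cube([782, 282, 21]);
translate([31, 0, 664]) cube([782, 282, 21]);
translate([31, 0, 996]) cube([782, 282, 21]);
translate([31, 0, 1328]) cube([782, 282, 21]);


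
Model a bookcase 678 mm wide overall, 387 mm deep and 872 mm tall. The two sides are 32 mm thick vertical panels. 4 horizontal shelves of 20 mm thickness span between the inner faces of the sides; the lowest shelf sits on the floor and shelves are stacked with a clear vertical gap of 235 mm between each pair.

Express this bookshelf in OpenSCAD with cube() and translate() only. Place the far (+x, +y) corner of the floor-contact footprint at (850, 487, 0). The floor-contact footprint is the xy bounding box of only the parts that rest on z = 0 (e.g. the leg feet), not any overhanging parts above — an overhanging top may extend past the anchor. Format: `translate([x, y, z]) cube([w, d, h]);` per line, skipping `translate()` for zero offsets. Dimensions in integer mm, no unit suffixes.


translate([172, 100, 0]) cube([32, 387, 872]);
translate([818, 100, 0]) cube([32, 387, 872]);
translate([204, 100, 0]) cube([614, 387, 20]);
translate([204, 100, 255]) cube([614, 387, 20]);
translate([204, 100, 510]) cube([614, 387, 20]);
translate([204, 100, 765]) cube([614, 387, 20]);


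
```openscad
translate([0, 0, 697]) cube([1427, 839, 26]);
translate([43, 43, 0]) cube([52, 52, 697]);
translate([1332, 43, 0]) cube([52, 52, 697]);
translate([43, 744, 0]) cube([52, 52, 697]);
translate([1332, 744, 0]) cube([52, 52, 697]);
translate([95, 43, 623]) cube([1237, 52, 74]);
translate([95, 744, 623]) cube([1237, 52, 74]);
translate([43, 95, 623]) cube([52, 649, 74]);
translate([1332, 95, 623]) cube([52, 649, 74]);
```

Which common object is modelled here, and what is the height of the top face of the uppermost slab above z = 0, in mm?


A table. The table height is 723 mm.

A 1427×839×26 slab sits at z = 697 on four 52 mm square posts — a table. The top surface is at 697 + 26 = 723 mm.


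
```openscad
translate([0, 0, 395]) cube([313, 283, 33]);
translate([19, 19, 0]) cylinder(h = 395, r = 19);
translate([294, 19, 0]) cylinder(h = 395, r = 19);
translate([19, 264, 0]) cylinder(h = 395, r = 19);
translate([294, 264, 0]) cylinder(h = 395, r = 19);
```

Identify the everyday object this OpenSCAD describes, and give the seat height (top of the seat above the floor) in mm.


A stool. The seat height is 428 mm.

A 313×283×33 slab at z = 395 on four corner cylinders — a stool. The seat top is 395 + 33 = 428 mm.


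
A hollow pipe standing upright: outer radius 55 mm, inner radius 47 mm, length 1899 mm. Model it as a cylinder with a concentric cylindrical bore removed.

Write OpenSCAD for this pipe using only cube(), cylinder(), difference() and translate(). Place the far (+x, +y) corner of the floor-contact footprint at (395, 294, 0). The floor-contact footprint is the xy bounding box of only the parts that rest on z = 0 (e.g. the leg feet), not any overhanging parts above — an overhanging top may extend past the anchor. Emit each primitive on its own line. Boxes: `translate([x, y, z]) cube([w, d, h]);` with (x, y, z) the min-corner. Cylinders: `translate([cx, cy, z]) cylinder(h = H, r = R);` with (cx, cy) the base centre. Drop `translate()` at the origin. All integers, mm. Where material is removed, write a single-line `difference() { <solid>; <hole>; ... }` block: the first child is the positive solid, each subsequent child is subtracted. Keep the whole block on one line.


difference() { translate([340, 239, 0]) cylinder(h = 1899, r = 55); translate([340, 239, 0]) cylinder(h = 1899, r = 47); }


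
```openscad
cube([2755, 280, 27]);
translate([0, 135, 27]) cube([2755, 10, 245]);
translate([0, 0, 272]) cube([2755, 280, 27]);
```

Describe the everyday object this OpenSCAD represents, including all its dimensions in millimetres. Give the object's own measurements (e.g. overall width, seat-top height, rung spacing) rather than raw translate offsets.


An I-beam lying along x, 2755 mm long. Overall section height 299 mm. Two flanges 280 mm wide (y) and 27 mm thick, one on the floor and one at the top; a web 10 mm thick runs between them, centred on the flange width.


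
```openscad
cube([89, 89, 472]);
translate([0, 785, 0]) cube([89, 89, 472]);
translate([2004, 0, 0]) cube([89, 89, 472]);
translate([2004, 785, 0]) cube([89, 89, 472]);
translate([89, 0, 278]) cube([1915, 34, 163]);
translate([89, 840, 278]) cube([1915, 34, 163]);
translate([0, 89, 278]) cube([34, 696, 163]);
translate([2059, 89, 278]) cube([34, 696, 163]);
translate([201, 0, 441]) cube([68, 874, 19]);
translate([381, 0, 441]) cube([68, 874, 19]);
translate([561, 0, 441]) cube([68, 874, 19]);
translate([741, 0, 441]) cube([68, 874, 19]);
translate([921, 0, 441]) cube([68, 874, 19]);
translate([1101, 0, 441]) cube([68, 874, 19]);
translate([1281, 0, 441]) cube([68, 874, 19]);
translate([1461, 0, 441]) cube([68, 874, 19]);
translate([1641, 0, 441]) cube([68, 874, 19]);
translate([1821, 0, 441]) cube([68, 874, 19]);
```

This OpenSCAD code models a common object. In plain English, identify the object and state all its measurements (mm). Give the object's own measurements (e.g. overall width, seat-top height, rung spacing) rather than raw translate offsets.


A bed frame 2093 mm long (x) by 874 mm wide (y). Four 89×89 mm corner posts, 472 mm tall, at the corners of the footprint. Four rails of 34 mm thickness and 163 mm height run between adjacent posts with their undersides at z = 278 mm, their outer faces flush with the outside of the frame (the two x-running rails run between the posts' inner faces; the two y-running rails run between the posts' inner faces). 10 slats, each 68 mm wide (x) and 19 mm thick, lie across the top of the two x-running rails, running the full 874 mm width of the frame in y; along x they sit between the end posts with a 112 mm gap after the −x posts and between neighbouring slats, leaving 115 mm before the +x posts.


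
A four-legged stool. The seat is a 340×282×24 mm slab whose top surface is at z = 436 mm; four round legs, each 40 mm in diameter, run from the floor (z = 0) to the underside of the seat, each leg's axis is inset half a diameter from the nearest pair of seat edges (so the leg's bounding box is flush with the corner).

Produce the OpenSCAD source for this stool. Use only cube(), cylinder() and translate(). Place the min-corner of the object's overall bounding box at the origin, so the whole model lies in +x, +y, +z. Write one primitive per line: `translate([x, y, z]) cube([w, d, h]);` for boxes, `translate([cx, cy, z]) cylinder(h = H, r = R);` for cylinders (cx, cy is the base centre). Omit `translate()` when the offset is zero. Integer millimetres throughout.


translate([0, 0, 412]) cube([340, 282, 24]);
translate([20, 20, 0]) cylinder(h = 412, r = 20);
translate([320, 20, 0]) cylinder(h = 412, r = 20);
translate([20, 262, 0]) cylinder(h = 412, r = 20);
translate([320, 262, 0]) cylinder(h = 412, r = 20);


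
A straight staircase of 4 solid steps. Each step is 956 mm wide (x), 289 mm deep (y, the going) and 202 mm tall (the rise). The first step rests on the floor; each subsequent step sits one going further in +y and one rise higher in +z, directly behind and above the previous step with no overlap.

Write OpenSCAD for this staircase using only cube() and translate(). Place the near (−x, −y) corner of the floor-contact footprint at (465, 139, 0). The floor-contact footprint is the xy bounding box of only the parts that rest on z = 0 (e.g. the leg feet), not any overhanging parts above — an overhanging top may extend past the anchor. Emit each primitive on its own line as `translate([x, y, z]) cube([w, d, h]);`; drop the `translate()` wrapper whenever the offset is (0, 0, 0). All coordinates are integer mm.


translate([465, 139, 0]) cube([956, 289, 202]);
translate([465, 428, 202]) cube([956, 289, 202]);
translate([465, 717, 404]) cube([956, 289, 202]);
translate([465, 1006, 606]) cube([956, 289, 202]);


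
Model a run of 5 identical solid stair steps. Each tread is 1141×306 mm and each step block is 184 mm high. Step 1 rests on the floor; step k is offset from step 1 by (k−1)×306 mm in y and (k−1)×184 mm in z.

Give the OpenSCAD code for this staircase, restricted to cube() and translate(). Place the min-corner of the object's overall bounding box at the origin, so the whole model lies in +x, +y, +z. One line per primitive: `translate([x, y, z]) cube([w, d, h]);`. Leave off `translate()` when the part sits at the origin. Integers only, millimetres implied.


cube([1141, 306, 184]);
translate([0, 306, 184]) cube([1141, 306, 184]);
translate([0, 612, 368]) cube([1141, 306, 184]);
translate([0, 918, 552]) cube([1141, 306, 184]);
translate([0, 1224, 736]) cube([1141, 306, 184]);


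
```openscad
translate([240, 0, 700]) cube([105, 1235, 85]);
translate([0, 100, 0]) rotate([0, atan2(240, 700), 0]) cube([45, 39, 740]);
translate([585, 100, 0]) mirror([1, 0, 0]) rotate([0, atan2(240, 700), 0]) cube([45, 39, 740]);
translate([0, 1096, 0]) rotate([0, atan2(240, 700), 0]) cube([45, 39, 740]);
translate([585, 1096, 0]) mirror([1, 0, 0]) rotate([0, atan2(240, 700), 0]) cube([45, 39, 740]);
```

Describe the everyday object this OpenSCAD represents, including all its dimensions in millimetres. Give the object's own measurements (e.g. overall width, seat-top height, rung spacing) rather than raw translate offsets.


A sawhorse. A 105×1235×85 mm beam (x, y, z) sits on two A-frame leg pairs. Each pair is two raked legs of 45×39 mm section (39 mm along y) splaying symmetrically in x. Each leg rises 700 mm vertically over 240 mm of horizontal reach and is 740 mm long along its own axis. Every leg's outer bottom edge rests on the floor and its outer top edge meets a bottom edge of the beam — the left legs (tilting toward +x) meet the beam's −x bottom edge, the right legs (their mirror images, tilting toward −x) meet its +x bottom edge — so the leg tops tuck under the beam, the beam's underside is 700 mm above the floor, and the feet are 585 mm apart outside-to-outside with the beam centred between them. The two leg pairs are set in 100 mm from either end of the beam.


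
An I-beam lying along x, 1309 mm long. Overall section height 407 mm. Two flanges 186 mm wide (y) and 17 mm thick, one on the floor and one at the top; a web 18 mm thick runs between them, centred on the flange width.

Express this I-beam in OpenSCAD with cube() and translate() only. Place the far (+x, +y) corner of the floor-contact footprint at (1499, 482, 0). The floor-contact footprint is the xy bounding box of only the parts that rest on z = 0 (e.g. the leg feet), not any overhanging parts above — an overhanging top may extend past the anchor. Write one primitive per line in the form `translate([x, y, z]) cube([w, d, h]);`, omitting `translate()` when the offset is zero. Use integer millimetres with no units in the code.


translate([190, 296, 0]) cube([1309, 186, 17]);
translate([190, 380, 17]) cube([1309, 18, 373]);
translate([190, 296, 390]) cube([1309, 186, 17]);


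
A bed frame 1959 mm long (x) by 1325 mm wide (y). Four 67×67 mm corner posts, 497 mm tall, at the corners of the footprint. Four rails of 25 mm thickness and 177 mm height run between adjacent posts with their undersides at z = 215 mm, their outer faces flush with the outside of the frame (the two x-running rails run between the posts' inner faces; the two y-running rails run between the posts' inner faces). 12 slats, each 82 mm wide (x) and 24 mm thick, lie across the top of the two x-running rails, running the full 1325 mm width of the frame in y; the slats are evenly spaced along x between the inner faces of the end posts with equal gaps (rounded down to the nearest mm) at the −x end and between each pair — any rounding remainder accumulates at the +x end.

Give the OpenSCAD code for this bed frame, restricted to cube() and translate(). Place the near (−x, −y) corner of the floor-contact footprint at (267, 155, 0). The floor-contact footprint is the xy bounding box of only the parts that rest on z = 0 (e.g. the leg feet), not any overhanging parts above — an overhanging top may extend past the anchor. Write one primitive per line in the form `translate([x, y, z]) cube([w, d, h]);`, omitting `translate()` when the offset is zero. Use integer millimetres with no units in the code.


translate([267, 155, 0]) cube([67, 67, 497]);
translate([267, 1413, 0]) cube([67, 67, 497]);
translate([2159, 155, 0]) cube([67, 67, 497]);
translate([2159, 1413, 0]) cube([67, 67, 497]);
translate([334, 155, 215]) cube([1825, 25, 177]);
translate([334, 1455, 215]) cube([1825, 25, 177]);
translate([267, 222, 215]) cube([25, 1191, 177]);
translate([2201, 222, 215]) cube([25, 1191, 177]);
translate([398, 155, 392]) cube([82, 1325, 24]);
translate([544, 155, 392]) cube([82, 1325, 24]);
translate([690, 155, 392]) cube([82, 1325, 24]);
translate([836, 155, 392]) cube([82, 1325, 24]);
translate([982, 155, 392]) cube([82, 1325, 24]);
translate([1128, 155, 392]) cube([82, 1325, 24]);
translate([1274, 155, 392]) cube([82, 1325, 24]);
translate([1420, 155, 392]) cube([82, 1325, 24]);
translate([1566, 155, 392]) cube([82, 1325, 24]);
translate([1712, 155, 392]) cube([82, 1325, 24]);
translate([1858, 155, 392]) cube([82, 1325, 24]);
translate([2004, 155, 392]) cube([82, 1325, 24]);


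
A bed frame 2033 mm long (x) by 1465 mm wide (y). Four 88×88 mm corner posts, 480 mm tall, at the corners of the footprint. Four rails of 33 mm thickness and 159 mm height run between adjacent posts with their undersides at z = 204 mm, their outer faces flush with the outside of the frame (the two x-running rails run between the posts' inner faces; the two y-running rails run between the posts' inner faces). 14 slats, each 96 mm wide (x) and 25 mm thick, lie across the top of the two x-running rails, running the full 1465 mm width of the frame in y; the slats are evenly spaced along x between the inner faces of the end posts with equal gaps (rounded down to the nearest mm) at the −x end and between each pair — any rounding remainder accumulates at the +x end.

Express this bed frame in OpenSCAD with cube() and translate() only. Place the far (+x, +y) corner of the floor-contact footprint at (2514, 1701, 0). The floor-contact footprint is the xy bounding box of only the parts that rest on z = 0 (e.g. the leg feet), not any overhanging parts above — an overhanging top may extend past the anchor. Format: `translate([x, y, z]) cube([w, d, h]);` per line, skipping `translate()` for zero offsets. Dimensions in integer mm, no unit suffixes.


// slat z = rail_z + rail_h = 204 + 159 = 363
// slat gap = ⌊(1857 − 14·96) / 15⌋ = 34
translate([481, 236, 0]) cube([88, 88, 480]);
translate([481, 1613, 0]) cube([88, 88, 480]);
translate([2426, 236, 0]) cube([88, 88, 480]);
translate([2426, 1613, 0]) cube([88, 88, 480]);
translate([569, 236, 204]) cube([1857, 33, 159]);
translate([569, 1668, 204]) cube([1857, 33, 159]);
translate([481, 324, 204]) cube([33, 1289, 159]);
translate([2481, 324, 204]) cube([33, 1289, 159]);
translate([603, 236, 363]) cube([96, 1465, 25]);
translate([733, 236, 363]) cube([96, 1465, 25]);
translate([863, 236, 363]) cube([96, 1465, 25]);
translate([993, 236, 363]) cube([96, 1465, 25]);
translate([1123, 236, 363]) cube([96, 1465, 25]);
translate([1253, 236, 363]) cube([96, 1465, 25]);
translate([1383, 236, 363]) cube([96, 1465, 25]);
translate([1513, 236, 363]) cube([96, 1465, 25]);
translate([1643, 236, 363]) cube([96, 1465, 25]);
translate([1773, 236, 363]) cube([96, 1465, 25]);
translate([1903, 236, 363]) cube([96, 1465, 25]);
translate([2033, 236, 363]) cube([96, 1465, 25]);
translate([2163, 236, 363]) cube([96, 1465, 25]);
translate([2293, 236, 363]) cube([96, 1465, 25]);


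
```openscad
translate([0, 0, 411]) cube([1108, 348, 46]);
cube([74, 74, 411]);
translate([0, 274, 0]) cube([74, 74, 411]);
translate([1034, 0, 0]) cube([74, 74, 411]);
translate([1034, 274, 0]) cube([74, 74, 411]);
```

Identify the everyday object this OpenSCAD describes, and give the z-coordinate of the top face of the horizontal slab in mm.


A bench. The seat-top height is 457 mm.

A long slab on four corner posts — a bench. The slab sits at z = 411 with thickness 46, so the top is 411 + 46 = 457 mm.


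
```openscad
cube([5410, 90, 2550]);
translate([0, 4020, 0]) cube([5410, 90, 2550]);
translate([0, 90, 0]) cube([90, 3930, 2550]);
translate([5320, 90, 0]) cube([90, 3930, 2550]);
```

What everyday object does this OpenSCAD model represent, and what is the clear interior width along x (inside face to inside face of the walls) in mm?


A house (or room) frame. The interior width is 5230 mm.

Four 2550 mm walls enclosing a rectangle with no floor or roof — a room or house frame. Outside width is 5410 mm and wall thickness is 90 mm, so the interior width is 5410 − 2 × 90 = 5230 mm.


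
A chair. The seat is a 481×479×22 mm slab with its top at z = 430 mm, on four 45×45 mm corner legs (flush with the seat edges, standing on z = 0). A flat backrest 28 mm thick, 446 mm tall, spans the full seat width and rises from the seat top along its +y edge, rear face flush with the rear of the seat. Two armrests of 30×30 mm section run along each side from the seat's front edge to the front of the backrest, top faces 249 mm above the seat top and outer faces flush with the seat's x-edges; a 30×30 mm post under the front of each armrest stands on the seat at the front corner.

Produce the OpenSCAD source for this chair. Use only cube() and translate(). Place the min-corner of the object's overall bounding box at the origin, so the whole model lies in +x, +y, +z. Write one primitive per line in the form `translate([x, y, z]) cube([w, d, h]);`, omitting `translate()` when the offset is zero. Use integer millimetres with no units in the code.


translate([0, 0, 408]) cube([481, 479, 22]);
cube([45, 45, 408]);
translate([436, 0, 0]) cube([45, 45, 408]);
translate([0, 434, 0]) cube([45, 45, 408]);
translate([436, 434, 0]) cube([45, 45, 408]);
translate([0, 451, 430]) cube([481, 28, 446]);
translate([0, 0, 649]) cube([30, 451, 30]);
translate([451, 0, 649]) cube([30, 451, 30]);
translate([0, 0, 430]) cube([30, 30, 219]);
translate([451, 0, 430]) cube([30, 30, 219]);


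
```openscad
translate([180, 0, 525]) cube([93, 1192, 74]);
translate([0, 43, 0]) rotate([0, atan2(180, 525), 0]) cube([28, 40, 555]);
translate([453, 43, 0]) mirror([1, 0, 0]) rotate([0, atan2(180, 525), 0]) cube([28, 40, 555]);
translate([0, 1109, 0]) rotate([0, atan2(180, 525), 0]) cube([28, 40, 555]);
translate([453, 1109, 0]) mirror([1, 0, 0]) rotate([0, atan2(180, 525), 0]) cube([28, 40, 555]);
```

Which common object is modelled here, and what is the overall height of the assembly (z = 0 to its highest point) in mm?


A sawhorse. The overall height is 599 mm.

A beam across two mirrored pairs of raked legs — a sawhorse. The beam's underside is at z = 525 (matching the legs' vertical rise in atan2(180, 525)) and the beam is 74 mm tall, so its top is at 525 + 74 = 599 mm. The raked legs top out at the beam's underside, so that is the highest point.


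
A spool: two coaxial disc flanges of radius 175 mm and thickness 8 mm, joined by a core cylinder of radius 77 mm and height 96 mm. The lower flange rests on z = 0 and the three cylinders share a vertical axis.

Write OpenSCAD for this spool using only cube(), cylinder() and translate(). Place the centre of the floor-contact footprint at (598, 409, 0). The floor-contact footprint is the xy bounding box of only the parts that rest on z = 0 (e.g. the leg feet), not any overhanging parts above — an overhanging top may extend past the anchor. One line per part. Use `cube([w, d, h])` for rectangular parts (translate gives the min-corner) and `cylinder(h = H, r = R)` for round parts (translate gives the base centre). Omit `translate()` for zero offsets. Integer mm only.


translate([598, 409, 0]) cylinder(h = 8, r = 175);
translate([598, 409, 8]) cylinder(h = 96, r = 77);
translate([598, 409, 104]) cylinder(h = 8, r = 175);


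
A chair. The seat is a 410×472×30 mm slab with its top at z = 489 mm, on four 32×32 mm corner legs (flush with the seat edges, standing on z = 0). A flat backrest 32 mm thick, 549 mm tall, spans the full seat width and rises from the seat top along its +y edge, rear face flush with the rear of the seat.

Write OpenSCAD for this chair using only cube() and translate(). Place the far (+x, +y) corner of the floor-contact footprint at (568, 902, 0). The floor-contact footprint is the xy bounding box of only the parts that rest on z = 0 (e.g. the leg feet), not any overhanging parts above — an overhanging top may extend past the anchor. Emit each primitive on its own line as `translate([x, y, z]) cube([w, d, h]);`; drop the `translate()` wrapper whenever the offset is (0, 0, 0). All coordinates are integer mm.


translate([158, 430, 459]) cube([410, 472, 30]);
translate([158, 430, 0]) cube([32, 32, 459]);
translate([536, 430, 0]) cube([32, 32, 459]);
translate([158, 870, 0]) cube([32, 32, 459]);
translate([536, 870, 0]) cube([32, 32, 459]);
translate([158, 870, 489]) cube([410, 32, 549]);


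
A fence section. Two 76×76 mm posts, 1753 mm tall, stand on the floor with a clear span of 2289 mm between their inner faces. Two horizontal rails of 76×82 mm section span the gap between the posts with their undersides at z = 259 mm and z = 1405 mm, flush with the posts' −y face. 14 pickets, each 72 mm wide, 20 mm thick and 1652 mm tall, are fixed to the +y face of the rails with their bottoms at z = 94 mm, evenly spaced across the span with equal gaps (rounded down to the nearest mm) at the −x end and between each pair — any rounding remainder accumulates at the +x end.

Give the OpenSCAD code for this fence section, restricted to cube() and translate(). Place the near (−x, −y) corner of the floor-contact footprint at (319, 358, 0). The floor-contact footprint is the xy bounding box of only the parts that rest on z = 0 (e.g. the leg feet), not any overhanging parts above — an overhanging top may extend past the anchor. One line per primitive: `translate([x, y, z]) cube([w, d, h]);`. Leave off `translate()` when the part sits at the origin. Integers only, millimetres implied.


translate([319, 358, 0]) cube([76, 76, 1753]);
translate([2684, 358, 0]) cube([76, 76, 1753]);
translate([395, 358, 259]) cube([2289, 76, 82]);
translate([395, 358, 1405]) cube([2289, 76, 82]);
translate([480, 434, 94]) cube([72, 20, 1652]);
translate([637, 434, 94]) cube([72, 20, 1652]);
translate([794, 434, 94]) cube([72, 20, 1652]);
translate([951, 434, 94]) cube([72, 20, 1652]);
translate([1108, 434, 94]) cube([72, 20, 1652]);
translate([1265, 434, 94]) cube([72, 20, 1652]);
translate([1422, 434, 94]) cube([72, 20, 1652]);
translate([1579, 434, 94]) cube([72, 20, 1652]);
translate([1736, 434, 94]) cube([72, 20, 1652]);
translate([1893, 434, 94]) cube([72, 20, 1652]);
translate([2050, 434, 94]) cube([72, 20, 1652]);
translate([2207, 434, 94]) cube([72, 20, 1652]);
translate([2364, 434, 94]) cube([72, 20, 1652]);
translate([2521, 434, 94]) cube([72, 20, 1652]);


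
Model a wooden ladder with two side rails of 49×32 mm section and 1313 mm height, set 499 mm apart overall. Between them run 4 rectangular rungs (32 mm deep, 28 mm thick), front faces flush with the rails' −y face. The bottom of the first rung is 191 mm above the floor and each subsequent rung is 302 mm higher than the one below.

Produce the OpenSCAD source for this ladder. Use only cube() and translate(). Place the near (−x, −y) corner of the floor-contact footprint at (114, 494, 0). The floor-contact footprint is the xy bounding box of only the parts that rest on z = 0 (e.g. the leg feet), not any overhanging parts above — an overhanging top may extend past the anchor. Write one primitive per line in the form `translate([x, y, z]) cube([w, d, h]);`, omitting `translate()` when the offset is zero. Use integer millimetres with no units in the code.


translate([114, 494, 0]) cube([49, 32, 1313]);
translate([564, 494, 0]) cube([49, 32, 1313]);
translate([163, 494, 191]) cube([401, 32, 28]);
translate([163, 494, 493]) cube([401, 32, 28]);
translate([163, 494, 795]) cube([401, 32, 28]);
translate([163, 494, 1097]) cube([401, 32, 28]);


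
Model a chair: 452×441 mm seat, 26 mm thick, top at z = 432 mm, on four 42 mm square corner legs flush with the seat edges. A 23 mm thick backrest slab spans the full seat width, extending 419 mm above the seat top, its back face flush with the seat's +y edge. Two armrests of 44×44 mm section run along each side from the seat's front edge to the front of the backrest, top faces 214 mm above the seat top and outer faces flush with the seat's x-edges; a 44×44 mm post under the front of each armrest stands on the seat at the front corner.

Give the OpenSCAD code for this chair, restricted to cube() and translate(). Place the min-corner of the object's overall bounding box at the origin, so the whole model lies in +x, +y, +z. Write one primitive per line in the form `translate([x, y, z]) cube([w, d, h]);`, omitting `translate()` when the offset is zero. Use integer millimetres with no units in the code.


translate([0, 0, 406]) cube([452, 441, 26]);
cube([42, 42, 406]);
translate([410, 0, 0]) cube([42, 42, 406]);
translate([0, 399, 0]) cube([42, 42, 406]);
translate([410, 399, 0]) cube([42, 42, 406]);
translate([0, 418, 432]) cube([452, 23, 419]);
translate([0, 0, 602]) cube([44, 418, 44]);
translate([408, 0, 602]) cube([44, 418, 44]);
translate([0, 0, 432]) cube([44, 44, 170]);
translate([408, 0, 432]) cube([44, 44, 170]);


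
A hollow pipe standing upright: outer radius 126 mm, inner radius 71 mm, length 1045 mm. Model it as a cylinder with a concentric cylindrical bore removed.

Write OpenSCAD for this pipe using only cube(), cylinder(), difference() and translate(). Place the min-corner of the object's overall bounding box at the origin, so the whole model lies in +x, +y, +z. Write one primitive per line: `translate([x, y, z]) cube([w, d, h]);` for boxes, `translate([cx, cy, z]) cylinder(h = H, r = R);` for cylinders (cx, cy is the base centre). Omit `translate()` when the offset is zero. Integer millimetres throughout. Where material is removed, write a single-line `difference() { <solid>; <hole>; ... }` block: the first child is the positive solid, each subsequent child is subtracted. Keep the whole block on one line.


difference() { translate([126, 126, 0]) cylinder(h = 1045, r = 126); translate([126, 126, 0]) cylinder(h = 1045, r = 71); }


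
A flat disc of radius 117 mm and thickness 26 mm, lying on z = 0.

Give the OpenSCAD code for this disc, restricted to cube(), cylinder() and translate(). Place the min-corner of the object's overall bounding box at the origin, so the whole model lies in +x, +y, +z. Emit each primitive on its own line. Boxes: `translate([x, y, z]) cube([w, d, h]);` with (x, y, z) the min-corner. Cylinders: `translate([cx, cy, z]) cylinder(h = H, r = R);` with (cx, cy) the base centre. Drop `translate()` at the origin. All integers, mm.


translate([117, 117, 0]) cylinder(h = 26, r = 117);


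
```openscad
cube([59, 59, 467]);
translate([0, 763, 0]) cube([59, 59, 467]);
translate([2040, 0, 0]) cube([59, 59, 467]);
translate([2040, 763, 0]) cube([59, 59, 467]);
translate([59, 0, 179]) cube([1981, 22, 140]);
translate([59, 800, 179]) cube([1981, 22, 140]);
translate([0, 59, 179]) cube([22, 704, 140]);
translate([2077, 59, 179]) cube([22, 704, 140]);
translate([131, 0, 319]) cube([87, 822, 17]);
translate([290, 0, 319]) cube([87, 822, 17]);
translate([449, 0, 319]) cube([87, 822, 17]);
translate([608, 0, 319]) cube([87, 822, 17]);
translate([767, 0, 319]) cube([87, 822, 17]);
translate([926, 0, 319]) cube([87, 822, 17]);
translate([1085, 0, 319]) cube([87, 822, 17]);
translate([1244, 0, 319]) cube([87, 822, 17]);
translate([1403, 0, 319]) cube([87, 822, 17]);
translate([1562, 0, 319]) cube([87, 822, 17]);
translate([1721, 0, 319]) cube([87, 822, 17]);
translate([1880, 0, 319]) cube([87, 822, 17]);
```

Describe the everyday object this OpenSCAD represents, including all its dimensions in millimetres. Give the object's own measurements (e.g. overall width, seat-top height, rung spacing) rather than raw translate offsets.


A bed frame 2099 mm long (x) by 822 mm wide (y). Four 59×59 mm corner posts, 467 mm tall, at the corners of the footprint. Four rails of 22 mm thickness and 140 mm height run between adjacent posts with their undersides at z = 179 mm, their outer faces flush with the outside of the frame (the two x-running rails run between the posts' inner faces; the two y-running rails run between the posts' inner faces). 12 slats, each 87 mm wide (x) and 17 mm thick, lie across the top of the two x-running rails, running the full 822 mm width of the frame in y; along x they sit between the end posts with a 72 mm gap after the −x posts and between neighbouring slats, leaving 73 mm before the +x posts.


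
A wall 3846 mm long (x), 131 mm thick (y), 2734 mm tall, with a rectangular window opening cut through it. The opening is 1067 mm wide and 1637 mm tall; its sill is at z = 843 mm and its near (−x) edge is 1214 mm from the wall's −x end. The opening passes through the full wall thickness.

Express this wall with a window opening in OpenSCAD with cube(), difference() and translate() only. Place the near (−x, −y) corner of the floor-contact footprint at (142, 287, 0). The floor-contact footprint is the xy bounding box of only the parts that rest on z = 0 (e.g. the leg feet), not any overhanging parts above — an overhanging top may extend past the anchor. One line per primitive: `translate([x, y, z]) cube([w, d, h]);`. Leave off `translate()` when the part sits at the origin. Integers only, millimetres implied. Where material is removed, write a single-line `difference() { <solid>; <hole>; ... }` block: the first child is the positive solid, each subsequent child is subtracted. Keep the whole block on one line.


difference() { translate([142, 287, 0]) cube([3846, 131, 2734]); translate([1356, 287, 843]) cube([1067, 131, 1637]); }


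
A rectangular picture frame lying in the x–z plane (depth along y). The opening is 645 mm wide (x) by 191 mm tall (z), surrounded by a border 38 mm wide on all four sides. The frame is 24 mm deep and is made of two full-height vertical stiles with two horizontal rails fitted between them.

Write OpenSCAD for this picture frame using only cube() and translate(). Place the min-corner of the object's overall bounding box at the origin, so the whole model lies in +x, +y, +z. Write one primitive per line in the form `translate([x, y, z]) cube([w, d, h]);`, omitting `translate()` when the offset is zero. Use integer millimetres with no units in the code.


cube([38, 24, 267]);
translate([683, 0, 0]) cube([38, 24, 267]);
translate([38, 0, 0]) cube([645, 24, 38]);
translate([38, 0, 229]) cube([645, 24, 38]);


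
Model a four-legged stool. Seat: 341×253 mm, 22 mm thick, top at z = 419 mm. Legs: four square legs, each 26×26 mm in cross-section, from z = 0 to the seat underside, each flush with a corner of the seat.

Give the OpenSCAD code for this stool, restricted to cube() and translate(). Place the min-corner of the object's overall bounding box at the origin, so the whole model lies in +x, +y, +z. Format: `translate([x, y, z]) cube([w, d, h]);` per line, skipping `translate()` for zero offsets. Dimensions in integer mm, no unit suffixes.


// leg_h = 419 - 22 = 397
translate([0, 0, 397]) cube([341, 253, 22]);
cube([26, 26, 397]);
translate([315, 0, 0]) cube([26, 26, 397]);
translate([0, 227, 0]) cube([26, 26, 397]);
translate([315, 227, 0]) cube([26, 26, 397]);


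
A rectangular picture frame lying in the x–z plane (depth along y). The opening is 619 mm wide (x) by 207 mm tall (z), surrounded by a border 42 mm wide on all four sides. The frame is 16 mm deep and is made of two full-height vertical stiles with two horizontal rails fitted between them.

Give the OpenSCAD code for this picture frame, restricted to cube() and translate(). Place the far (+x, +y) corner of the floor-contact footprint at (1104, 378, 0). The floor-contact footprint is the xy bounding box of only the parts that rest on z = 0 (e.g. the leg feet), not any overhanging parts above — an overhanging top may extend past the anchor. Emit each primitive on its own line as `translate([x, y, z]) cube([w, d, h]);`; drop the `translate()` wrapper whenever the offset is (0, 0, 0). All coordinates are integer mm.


translate([401, 362, 0]) cube([42, 16, 291]);
translate([1062, 362, 0]) cube([42, 16, 291]);
translate([443, 362, 0]) cube([619, 16, 42]);
translate([443, 362, 249]) cube([619, 16, 42]);


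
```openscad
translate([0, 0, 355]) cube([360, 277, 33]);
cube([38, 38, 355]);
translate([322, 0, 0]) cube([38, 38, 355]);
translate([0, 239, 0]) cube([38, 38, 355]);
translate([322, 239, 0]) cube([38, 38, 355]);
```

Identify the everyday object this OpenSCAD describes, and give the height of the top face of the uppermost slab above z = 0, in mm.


A stool. The seat height is 388 mm.

A 360×277×33 slab at z = 355 on four corner posts — a stool. The seat top is 355 + 33 = 388 mm.


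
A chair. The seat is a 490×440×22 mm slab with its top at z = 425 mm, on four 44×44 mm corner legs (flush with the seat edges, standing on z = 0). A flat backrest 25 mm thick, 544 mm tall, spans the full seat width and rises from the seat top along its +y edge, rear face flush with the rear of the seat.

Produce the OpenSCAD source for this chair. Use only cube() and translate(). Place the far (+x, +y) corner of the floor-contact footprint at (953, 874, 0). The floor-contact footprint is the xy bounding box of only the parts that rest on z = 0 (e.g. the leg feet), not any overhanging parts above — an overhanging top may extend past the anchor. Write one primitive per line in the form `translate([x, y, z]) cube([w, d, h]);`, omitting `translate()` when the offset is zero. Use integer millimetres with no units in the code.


translate([463, 434, 403]) cube([490, 440, 22]);
translate([463, 434, 0]) cube([44, 44, 403]);
translate([909, 434, 0]) cube([44, 44, 403]);
translate([463, 830, 0]) cube([44, 44, 403]);
translate([909, 830, 0]) cube([44, 44, 403]);
translate([463, 849, 425]) cube([490, 25, 544]);


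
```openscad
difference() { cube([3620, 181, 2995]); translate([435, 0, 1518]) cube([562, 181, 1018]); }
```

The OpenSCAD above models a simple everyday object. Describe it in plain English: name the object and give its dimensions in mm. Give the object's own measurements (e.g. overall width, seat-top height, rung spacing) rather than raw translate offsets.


A wall 3620 mm long (x), 181 mm thick (y), 2995 mm tall, with a rectangular window opening cut through it. The opening is 562 mm wide and 1018 mm tall; its sill is at z = 1518 mm and its near (−x) edge is 435 mm from the wall's −x end. The opening passes through the full wall thickness.


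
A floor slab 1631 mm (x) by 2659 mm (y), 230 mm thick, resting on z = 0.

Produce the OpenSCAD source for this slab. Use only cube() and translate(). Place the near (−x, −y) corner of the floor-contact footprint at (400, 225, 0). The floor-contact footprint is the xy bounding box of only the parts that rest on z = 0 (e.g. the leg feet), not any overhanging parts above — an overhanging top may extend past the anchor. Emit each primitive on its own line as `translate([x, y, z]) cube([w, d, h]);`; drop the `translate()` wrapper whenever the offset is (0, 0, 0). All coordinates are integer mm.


translate([400, 225, 0]) cube([1631, 2659, 230]);


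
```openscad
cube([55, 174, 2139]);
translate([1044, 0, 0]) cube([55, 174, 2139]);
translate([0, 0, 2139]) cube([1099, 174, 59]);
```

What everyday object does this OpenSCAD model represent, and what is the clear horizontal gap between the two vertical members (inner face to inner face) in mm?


A door frame. The clear opening width is 989 mm.

Two 2139 mm tall posts with a header on top — a door frame. The left jamb is 55 mm wide at x = 0; the right jamb starts at x = 1044. The clear opening is 1044 − 55 = 989 mm.


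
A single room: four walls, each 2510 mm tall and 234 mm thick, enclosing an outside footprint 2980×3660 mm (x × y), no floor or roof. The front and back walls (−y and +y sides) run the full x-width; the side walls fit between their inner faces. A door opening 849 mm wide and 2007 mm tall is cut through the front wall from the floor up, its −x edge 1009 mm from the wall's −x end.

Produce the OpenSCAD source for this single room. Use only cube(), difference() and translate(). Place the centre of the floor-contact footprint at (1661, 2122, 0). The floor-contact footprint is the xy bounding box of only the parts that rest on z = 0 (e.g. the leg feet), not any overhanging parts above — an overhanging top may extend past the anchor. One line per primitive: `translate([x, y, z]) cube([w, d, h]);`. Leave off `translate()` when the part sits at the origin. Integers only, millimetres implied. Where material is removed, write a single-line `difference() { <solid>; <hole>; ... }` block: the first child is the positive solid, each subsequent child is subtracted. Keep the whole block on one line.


difference() { translate([171, 292, 0]) cube([2980, 234, 2510]); translate([1180, 292, 0]) cube([849, 234, 2007]); }
translate([171, 3718, 0]) cube([2980, 234, 2510]);
translate([171, 526, 0]) cube([234, 3192, 2510]);
translate([2917, 526, 0]) cube([234, 3192, 2510]);


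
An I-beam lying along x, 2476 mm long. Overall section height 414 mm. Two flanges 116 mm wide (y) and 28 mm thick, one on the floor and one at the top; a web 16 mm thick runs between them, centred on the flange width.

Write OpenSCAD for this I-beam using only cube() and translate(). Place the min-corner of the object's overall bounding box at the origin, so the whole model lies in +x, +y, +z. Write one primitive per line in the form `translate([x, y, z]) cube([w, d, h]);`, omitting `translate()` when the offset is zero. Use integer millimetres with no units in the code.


cube([2476, 116, 28]);
translate([0, 50, 28]) cube([2476, 16, 358]);
translate([0, 0, 386]) cube([2476, 116, 28]);


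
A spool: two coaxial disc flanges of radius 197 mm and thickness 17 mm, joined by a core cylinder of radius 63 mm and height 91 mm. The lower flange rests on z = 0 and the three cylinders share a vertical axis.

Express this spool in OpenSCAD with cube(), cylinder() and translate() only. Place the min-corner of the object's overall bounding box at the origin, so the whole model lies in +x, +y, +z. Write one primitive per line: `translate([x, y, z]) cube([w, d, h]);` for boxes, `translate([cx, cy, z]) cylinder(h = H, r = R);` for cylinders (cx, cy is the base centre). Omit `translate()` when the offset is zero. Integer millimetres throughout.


translate([197, 197, 0]) cylinder(h = 17, r = 197);
translate([197, 197, 17]) cylinder(h = 91, r = 63);
translate([197, 197, 108]) cylinder(h = 17, r = 197);
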